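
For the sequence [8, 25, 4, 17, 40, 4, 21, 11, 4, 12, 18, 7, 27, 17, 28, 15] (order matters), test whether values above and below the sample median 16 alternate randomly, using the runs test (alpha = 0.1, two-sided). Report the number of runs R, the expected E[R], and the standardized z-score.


Step 1: Compute median = 16; label A = above, B = below.
Labels in order: BABAABABBBABAAAB  (n_A = 8, n_B = 8)
Step 2: Count runs R = 11.
Step 3: Under H0 (random ordering), E[R] = 2*n_A*n_B/(n_A+n_B) + 1 = 2*8*8/16 + 1 = 9.0000.
        Var[R] = 2*n_A*n_B*(2*n_A*n_B - n_A - n_B) / ((n_A+n_B)^2 * (n_A+n_B-1)) = 14336/3840 = 3.7333.
        SD[R] = 1.9322.
Step 4: Continuity-corrected z = (R - 0.5 - E[R]) / SD[R] = (11 - 0.5 - 9.0000) / 1.9322 = 0.7763.
Step 5: Two-sided p-value via normal approximation = 2*(1 - Phi(|z|)) = 0.437558.
Step 6: alpha = 0.1. fail to reject H0.

R = 11, z = 0.7763, p = 0.437558, fail to reject H0.


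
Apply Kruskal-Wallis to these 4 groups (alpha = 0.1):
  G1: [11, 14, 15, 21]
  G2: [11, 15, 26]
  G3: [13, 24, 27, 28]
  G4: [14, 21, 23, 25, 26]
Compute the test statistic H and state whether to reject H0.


Step 1: Combine all N = 16 observations and assign midranks.
sorted (value, group, rank): (11,G1,1.5), (11,G2,1.5), (13,G3,3), (14,G1,4.5), (14,G4,4.5), (15,G1,6.5), (15,G2,6.5), (21,G1,8.5), (21,G4,8.5), (23,G4,10), (24,G3,11), (25,G4,12), (26,G2,13.5), (26,G4,13.5), (27,G3,15), (28,G3,16)
Step 2: Sum ranks within each group.
R_1 = 21 (n_1 = 4)
R_2 = 21.5 (n_2 = 3)
R_3 = 45 (n_3 = 4)
R_4 = 48.5 (n_4 = 5)
Step 3: H = 12/(N(N+1)) * sum(R_i^2/n_i) - 3(N+1)
     = 12/(16*17) * (21^2/4 + 21.5^2/3 + 45^2/4 + 48.5^2/5) - 3*17
     = 0.044118 * 1241.03 - 51
     = 3.751471.
Step 4: Ties present; correction factor C = 1 - 30/(16^3 - 16) = 0.992647. Corrected H = 3.751471 / 0.992647 = 3.779259.
Step 5: Under H0, H ~ chi^2(3); p-value = 0.286308.
Step 6: alpha = 0.1. fail to reject H0.

H = 3.7793, df = 3, p = 0.286308, fail to reject H0.


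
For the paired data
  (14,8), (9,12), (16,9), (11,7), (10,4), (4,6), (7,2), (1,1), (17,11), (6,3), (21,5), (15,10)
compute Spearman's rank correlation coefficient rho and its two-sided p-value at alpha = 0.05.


Step 1: Rank x and y separately (midranks; no ties here).
rank(x): 14->8, 9->5, 16->10, 11->7, 10->6, 4->2, 7->4, 1->1, 17->11, 6->3, 21->12, 15->9
rank(y): 8->8, 12->12, 9->9, 7->7, 4->4, 6->6, 2->2, 1->1, 11->11, 3->3, 5->5, 10->10
Step 2: d_i = R_x(i) - R_y(i); compute d_i^2.
  (8-8)^2=0, (5-12)^2=49, (10-9)^2=1, (7-7)^2=0, (6-4)^2=4, (2-6)^2=16, (4-2)^2=4, (1-1)^2=0, (11-11)^2=0, (3-3)^2=0, (12-5)^2=49, (9-10)^2=1
sum(d^2) = 124.
Step 3: rho = 1 - 6*124 / (12*(12^2 - 1)) = 1 - 744/1716 = 0.566434.
Step 4: Under H0, t = rho * sqrt((n-2)/(1-rho^2)) = 2.1735 ~ t(10).
Step 5: Two-sided p-value from the t-distribution with 10 df = 0.054842.
Step 6: alpha = 0.05. fail to reject H0.

rho = 0.5664, p = 0.054842, fail to reject H0 at alpha = 0.05.


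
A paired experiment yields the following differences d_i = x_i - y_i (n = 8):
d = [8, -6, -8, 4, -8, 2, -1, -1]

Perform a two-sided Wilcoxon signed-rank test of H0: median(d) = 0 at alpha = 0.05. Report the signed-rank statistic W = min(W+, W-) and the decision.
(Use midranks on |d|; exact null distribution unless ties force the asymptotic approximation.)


Step 1: Drop any zero differences (none here) and take |d_i|.
|d| = [8, 6, 8, 4, 8, 2, 1, 1]
Step 2: Midrank |d_i| (ties get averaged ranks).
ranks: |8|->7, |6|->5, |8|->7, |4|->4, |8|->7, |2|->3, |1|->1.5, |1|->1.5
Step 3: Attach original signs; sum ranks with positive sign and with negative sign.
W+ = 7 + 4 + 3 = 14
W- = 5 + 7 + 7 + 1.5 + 1.5 = 22
(Check: W+ + W- = 36 should equal n(n+1)/2 = 36.)
Step 4: Test statistic W = min(W+, W-) = 14.
Step 5: Ties in |d|, so use the tie-corrected normal approximation.
        E[W] = n(n+1)/4 = 8*9/4 = 18.
        Tie groups: |d|=1 (t=2), |d|=8 (t=3); sum(t^3 - t) = 30.
        Var[W] = n(n+1)(2n+1)/24 - sum(t^3-t)/48 = 1224/24 - 30/48 = 50.375.
        z = (W - E[W]) / sqrt(Var[W]) = (14 - 18) / 7.0975 = -0.5636.
        Two-sided p = 2*Phi(z) = 0.573043.
Step 6: alpha = 0.05. fail to reject H0.

W+ = 14, W- = 22, W = min = 14, p = 0.573043, fail to reject H0.


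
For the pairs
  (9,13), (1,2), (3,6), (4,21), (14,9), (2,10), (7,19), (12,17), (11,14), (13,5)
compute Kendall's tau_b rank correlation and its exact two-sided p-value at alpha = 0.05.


Step 1: Enumerate the 45 unordered pairs (i,j) with i<j and classify each by sign(x_j-x_i) * sign(y_j-y_i).
  (1,2):dx=-8,dy=-11->C; (1,3):dx=-6,dy=-7->C; (1,4):dx=-5,dy=+8->D; (1,5):dx=+5,dy=-4->D
  (1,6):dx=-7,dy=-3->C; (1,7):dx=-2,dy=+6->D; (1,8):dx=+3,dy=+4->C; (1,9):dx=+2,dy=+1->C
  (1,10):dx=+4,dy=-8->D; (2,3):dx=+2,dy=+4->C; (2,4):dx=+3,dy=+19->C; (2,5):dx=+13,dy=+7->C
  (2,6):dx=+1,dy=+8->C; (2,7):dx=+6,dy=+17->C; (2,8):dx=+11,dy=+15->C; (2,9):dx=+10,dy=+12->C
  (2,10):dx=+12,dy=+3->C; (3,4):dx=+1,dy=+15->C; (3,5):dx=+11,dy=+3->C; (3,6):dx=-1,dy=+4->D
  (3,7):dx=+4,dy=+13->C; (3,8):dx=+9,dy=+11->C; (3,9):dx=+8,dy=+8->C; (3,10):dx=+10,dy=-1->D
  (4,5):dx=+10,dy=-12->D; (4,6):dx=-2,dy=-11->C; (4,7):dx=+3,dy=-2->D; (4,8):dx=+8,dy=-4->D
  (4,9):dx=+7,dy=-7->D; (4,10):dx=+9,dy=-16->D; (5,6):dx=-12,dy=+1->D; (5,7):dx=-7,dy=+10->D
  (5,8):dx=-2,dy=+8->D; (5,9):dx=-3,dy=+5->D; (5,10):dx=-1,dy=-4->C; (6,7):dx=+5,dy=+9->C
  (6,8):dx=+10,dy=+7->C; (6,9):dx=+9,dy=+4->C; (6,10):dx=+11,dy=-5->D; (7,8):dx=+5,dy=-2->D
  (7,9):dx=+4,dy=-5->D; (7,10):dx=+6,dy=-14->D; (8,9):dx=-1,dy=-3->C; (8,10):dx=+1,dy=-12->D
  (9,10):dx=+2,dy=-9->D
Step 2: C = 24, D = 21, total pairs = 45.
Step 3: tau = (C - D)/(n(n-1)/2) = (24 - 21)/45 = 0.066667.
Step 4: Exact two-sided p-value (enumerate n! = 3628800 permutations of y under H0): p = 0.861801.
Step 5: alpha = 0.05. fail to reject H0.

tau_b = 0.0667 (C=24, D=21), p = 0.861801, fail to reject H0.


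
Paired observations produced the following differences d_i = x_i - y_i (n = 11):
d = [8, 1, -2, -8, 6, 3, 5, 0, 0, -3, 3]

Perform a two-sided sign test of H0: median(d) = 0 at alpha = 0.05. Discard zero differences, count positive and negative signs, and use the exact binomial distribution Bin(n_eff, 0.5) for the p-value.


Step 1: Discard zero differences. Original n = 11; n_eff = number of nonzero differences = 9.
Nonzero differences (with sign): +8, +1, -2, -8, +6, +3, +5, -3, +3
Step 2: Count signs: positive = 6, negative = 3.
Step 3: Under H0: P(positive) = 0.5, so the number of positives S ~ Bin(9, 0.5).
Step 4: Two-sided exact p-value = sum of Bin(9,0.5) probabilities at or below the observed probability = 0.507812.
Step 5: alpha = 0.05. fail to reject H0.

n_eff = 9, pos = 6, neg = 3, p = 0.507812, fail to reject H0.


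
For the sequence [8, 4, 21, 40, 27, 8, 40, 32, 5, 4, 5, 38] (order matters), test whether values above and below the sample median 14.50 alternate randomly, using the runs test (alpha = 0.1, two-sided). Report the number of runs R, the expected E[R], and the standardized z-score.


Step 1: Compute median = 14.50; label A = above, B = below.
Labels in order: BBAAABAABBBA  (n_A = 6, n_B = 6)
Step 2: Count runs R = 6.
Step 3: Under H0 (random ordering), E[R] = 2*n_A*n_B/(n_A+n_B) + 1 = 2*6*6/12 + 1 = 7.0000.
        Var[R] = 2*n_A*n_B*(2*n_A*n_B - n_A - n_B) / ((n_A+n_B)^2 * (n_A+n_B-1)) = 4320/1584 = 2.7273.
        SD[R] = 1.6514.
Step 4: Continuity-corrected z = (R + 0.5 - E[R]) / SD[R] = (6 + 0.5 - 7.0000) / 1.6514 = -0.3028.
Step 5: Two-sided p-value via normal approximation = 2*(1 - Phi(|z|)) = 0.762069.
Step 6: alpha = 0.1. fail to reject H0.

R = 6, z = -0.3028, p = 0.762069, fail to reject H0.


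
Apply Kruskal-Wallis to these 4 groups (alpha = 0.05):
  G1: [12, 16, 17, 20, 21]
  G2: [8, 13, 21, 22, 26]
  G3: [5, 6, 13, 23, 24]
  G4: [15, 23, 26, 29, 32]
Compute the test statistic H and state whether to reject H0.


Step 1: Combine all N = 20 observations and assign midranks.
sorted (value, group, rank): (5,G3,1), (6,G3,2), (8,G2,3), (12,G1,4), (13,G2,5.5), (13,G3,5.5), (15,G4,7), (16,G1,8), (17,G1,9), (20,G1,10), (21,G1,11.5), (21,G2,11.5), (22,G2,13), (23,G3,14.5), (23,G4,14.5), (24,G3,16), (26,G2,17.5), (26,G4,17.5), (29,G4,19), (32,G4,20)
Step 2: Sum ranks within each group.
R_1 = 42.5 (n_1 = 5)
R_2 = 50.5 (n_2 = 5)
R_3 = 39 (n_3 = 5)
R_4 = 78 (n_4 = 5)
Step 3: H = 12/(N(N+1)) * sum(R_i^2/n_i) - 3(N+1)
     = 12/(20*21) * (42.5^2/5 + 50.5^2/5 + 39^2/5 + 78^2/5) - 3*21
     = 0.028571 * 2392.3 - 63
     = 5.351429.
Step 4: Ties present; correction factor C = 1 - 24/(20^3 - 20) = 0.996992. Corrected H = 5.351429 / 0.996992 = 5.367572.
Step 5: Under H0, H ~ chi^2(3); p-value = 0.146777.
Step 6: alpha = 0.05. fail to reject H0.

H = 5.3676, df = 3, p = 0.146777, fail to reject H0.


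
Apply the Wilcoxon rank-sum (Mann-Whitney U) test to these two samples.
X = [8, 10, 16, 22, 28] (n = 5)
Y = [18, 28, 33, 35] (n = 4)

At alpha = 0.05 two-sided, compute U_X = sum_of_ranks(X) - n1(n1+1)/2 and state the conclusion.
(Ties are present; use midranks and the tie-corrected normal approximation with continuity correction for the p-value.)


Step 1: Combine and sort all 9 observations; assign midranks.
sorted (value, group): (8,X), (10,X), (16,X), (18,Y), (22,X), (28,X), (28,Y), (33,Y), (35,Y)
ranks: 8->1, 10->2, 16->3, 18->4, 22->5, 28->6.5, 28->6.5, 33->8, 35->9
Step 2: Rank sum for X: R1 = 1 + 2 + 3 + 5 + 6.5 = 17.5.
Step 3: U_X = R1 - n1(n1+1)/2 = 17.5 - 5*6/2 = 17.5 - 15 = 2.5.
       U_Y = n1*n2 - U_X = 20 - 2.5 = 17.5.
Step 4: Ties are present, so use the tie-corrected normal approximation (with continuity correction) for the p-value.
Step 5: p-value = 0.085100; compare to alpha = 0.05. fail to reject H0.

U_X = 2.5, p = 0.085100, fail to reject H0 at alpha = 0.05.


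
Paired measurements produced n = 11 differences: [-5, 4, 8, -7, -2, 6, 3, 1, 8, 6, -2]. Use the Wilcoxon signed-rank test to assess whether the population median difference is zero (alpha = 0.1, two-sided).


Step 1: Drop any zero differences (none here) and take |d_i|.
|d| = [5, 4, 8, 7, 2, 6, 3, 1, 8, 6, 2]
Step 2: Midrank |d_i| (ties get averaged ranks).
ranks: |5|->6, |4|->5, |8|->10.5, |7|->9, |2|->2.5, |6|->7.5, |3|->4, |1|->1, |8|->10.5, |6|->7.5, |2|->2.5
Step 3: Attach original signs; sum ranks with positive sign and with negative sign.
W+ = 5 + 10.5 + 7.5 + 4 + 1 + 10.5 + 7.5 = 46
W- = 6 + 9 + 2.5 + 2.5 = 20
(Check: W+ + W- = 66 should equal n(n+1)/2 = 66.)
Step 4: Test statistic W = min(W+, W-) = 20.
Step 5: Ties in |d|, so use the tie-corrected normal approximation.
        E[W] = n(n+1)/4 = 11*12/4 = 33.
        Tie groups: |d|=2 (t=2), |d|=6 (t=2), |d|=8 (t=2); sum(t^3 - t) = 18.
        Var[W] = n(n+1)(2n+1)/24 - sum(t^3-t)/48 = 3036/24 - 18/48 = 126.125.
        z = (W - E[W]) / sqrt(Var[W]) = (20 - 33) / 11.2305 = -1.1576.
        Two-sided p = 2*Phi(z) = 0.247044.
Step 6: alpha = 0.1. fail to reject H0.

W+ = 46, W- = 20, W = min = 20, p = 0.247044, fail to reject H0.


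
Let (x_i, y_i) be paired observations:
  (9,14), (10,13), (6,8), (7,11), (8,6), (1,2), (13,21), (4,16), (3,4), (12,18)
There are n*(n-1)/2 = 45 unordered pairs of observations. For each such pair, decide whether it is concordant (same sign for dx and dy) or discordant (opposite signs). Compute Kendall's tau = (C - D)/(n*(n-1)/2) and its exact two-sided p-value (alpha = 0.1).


Step 1: Enumerate the 45 unordered pairs (i,j) with i<j and classify each by sign(x_j-x_i) * sign(y_j-y_i).
  (1,2):dx=+1,dy=-1->D; (1,3):dx=-3,dy=-6->C; (1,4):dx=-2,dy=-3->C; (1,5):dx=-1,dy=-8->C
  (1,6):dx=-8,dy=-12->C; (1,7):dx=+4,dy=+7->C; (1,8):dx=-5,dy=+2->D; (1,9):dx=-6,dy=-10->C
  (1,10):dx=+3,dy=+4->C; (2,3):dx=-4,dy=-5->C; (2,4):dx=-3,dy=-2->C; (2,5):dx=-2,dy=-7->C
  (2,6):dx=-9,dy=-11->C; (2,7):dx=+3,dy=+8->C; (2,8):dx=-6,dy=+3->D; (2,9):dx=-7,dy=-9->C
  (2,10):dx=+2,dy=+5->C; (3,4):dx=+1,dy=+3->C; (3,5):dx=+2,dy=-2->D; (3,6):dx=-5,dy=-6->C
  (3,7):dx=+7,dy=+13->C; (3,8):dx=-2,dy=+8->D; (3,9):dx=-3,dy=-4->C; (3,10):dx=+6,dy=+10->C
  (4,5):dx=+1,dy=-5->D; (4,6):dx=-6,dy=-9->C; (4,7):dx=+6,dy=+10->C; (4,8):dx=-3,dy=+5->D
  (4,9):dx=-4,dy=-7->C; (4,10):dx=+5,dy=+7->C; (5,6):dx=-7,dy=-4->C; (5,7):dx=+5,dy=+15->C
  (5,8):dx=-4,dy=+10->D; (5,9):dx=-5,dy=-2->C; (5,10):dx=+4,dy=+12->C; (6,7):dx=+12,dy=+19->C
  (6,8):dx=+3,dy=+14->C; (6,9):dx=+2,dy=+2->C; (6,10):dx=+11,dy=+16->C; (7,8):dx=-9,dy=-5->C
  (7,9):dx=-10,dy=-17->C; (7,10):dx=-1,dy=-3->C; (8,9):dx=-1,dy=-12->C; (8,10):dx=+8,dy=+2->C
  (9,10):dx=+9,dy=+14->C
Step 2: C = 37, D = 8, total pairs = 45.
Step 3: tau = (C - D)/(n(n-1)/2) = (37 - 8)/45 = 0.644444.
Step 4: Exact two-sided p-value (enumerate n! = 3628800 permutations of y under H0): p = 0.009148.
Step 5: alpha = 0.1. reject H0.

tau_b = 0.6444 (C=37, D=8), p = 0.009148, reject H0.


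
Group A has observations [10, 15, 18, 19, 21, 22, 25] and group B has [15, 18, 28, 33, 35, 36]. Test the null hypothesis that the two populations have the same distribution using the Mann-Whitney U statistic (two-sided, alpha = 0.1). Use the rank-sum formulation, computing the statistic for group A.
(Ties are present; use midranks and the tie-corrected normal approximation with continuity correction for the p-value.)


Step 1: Combine and sort all 13 observations; assign midranks.
sorted (value, group): (10,X), (15,X), (15,Y), (18,X), (18,Y), (19,X), (21,X), (22,X), (25,X), (28,Y), (33,Y), (35,Y), (36,Y)
ranks: 10->1, 15->2.5, 15->2.5, 18->4.5, 18->4.5, 19->6, 21->7, 22->8, 25->9, 28->10, 33->11, 35->12, 36->13
Step 2: Rank sum for X: R1 = 1 + 2.5 + 4.5 + 6 + 7 + 8 + 9 = 38.
Step 3: U_X = R1 - n1(n1+1)/2 = 38 - 7*8/2 = 38 - 28 = 10.
       U_Y = n1*n2 - U_X = 42 - 10 = 32.
Step 4: Ties are present, so use the tie-corrected normal approximation (with continuity correction) for the p-value.
Step 5: p-value = 0.132546; compare to alpha = 0.1. fail to reject H0.

U_X = 10, p = 0.132546, fail to reject H0 at alpha = 0.1.


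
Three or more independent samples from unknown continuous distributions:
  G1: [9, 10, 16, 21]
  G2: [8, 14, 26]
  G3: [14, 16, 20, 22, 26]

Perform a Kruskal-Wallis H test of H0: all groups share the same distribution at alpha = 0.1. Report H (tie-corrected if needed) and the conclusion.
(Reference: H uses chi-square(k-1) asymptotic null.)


Step 1: Combine all N = 12 observations and assign midranks.
sorted (value, group, rank): (8,G2,1), (9,G1,2), (10,G1,3), (14,G2,4.5), (14,G3,4.5), (16,G1,6.5), (16,G3,6.5), (20,G3,8), (21,G1,9), (22,G3,10), (26,G2,11.5), (26,G3,11.5)
Step 2: Sum ranks within each group.
R_1 = 20.5 (n_1 = 4)
R_2 = 17 (n_2 = 3)
R_3 = 40.5 (n_3 = 5)
Step 3: H = 12/(N(N+1)) * sum(R_i^2/n_i) - 3(N+1)
     = 12/(12*13) * (20.5^2/4 + 17^2/3 + 40.5^2/5) - 3*13
     = 0.076923 * 529.446 - 39
     = 1.726603.
Step 4: Ties present; correction factor C = 1 - 18/(12^3 - 12) = 0.989510. Corrected H = 1.726603 / 0.989510 = 1.744906.
Step 5: Under H0, H ~ chi^2(2); p-value = 0.417925.
Step 6: alpha = 0.1. fail to reject H0.

H = 1.7449, df = 2, p = 0.417925, fail to reject H0.


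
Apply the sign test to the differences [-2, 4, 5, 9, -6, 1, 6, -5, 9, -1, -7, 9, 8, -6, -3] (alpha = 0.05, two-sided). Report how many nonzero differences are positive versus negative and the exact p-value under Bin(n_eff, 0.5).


Step 1: Discard zero differences. Original n = 15; n_eff = number of nonzero differences = 15.
Nonzero differences (with sign): -2, +4, +5, +9, -6, +1, +6, -5, +9, -1, -7, +9, +8, -6, -3
Step 2: Count signs: positive = 8, negative = 7.
Step 3: Under H0: P(positive) = 0.5, so the number of positives S ~ Bin(15, 0.5).
Step 4: Two-sided exact p-value = sum of Bin(15,0.5) probabilities at or below the observed probability = 1.000000.
Step 5: alpha = 0.05. fail to reject H0.

n_eff = 15, pos = 8, neg = 7, p = 1.000000, fail to reject H0.


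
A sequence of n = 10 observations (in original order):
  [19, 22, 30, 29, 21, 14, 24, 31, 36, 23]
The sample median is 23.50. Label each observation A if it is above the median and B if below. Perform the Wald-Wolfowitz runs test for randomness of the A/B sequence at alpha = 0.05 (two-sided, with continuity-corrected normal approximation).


Step 1: Compute median = 23.50; label A = above, B = below.
Labels in order: BBAABBAAAB  (n_A = 5, n_B = 5)
Step 2: Count runs R = 5.
Step 3: Under H0 (random ordering), E[R] = 2*n_A*n_B/(n_A+n_B) + 1 = 2*5*5/10 + 1 = 6.0000.
        Var[R] = 2*n_A*n_B*(2*n_A*n_B - n_A - n_B) / ((n_A+n_B)^2 * (n_A+n_B-1)) = 2000/900 = 2.2222.
        SD[R] = 1.4907.
Step 4: Continuity-corrected z = (R + 0.5 - E[R]) / SD[R] = (5 + 0.5 - 6.0000) / 1.4907 = -0.3354.
Step 5: Two-sided p-value via normal approximation = 2*(1 - Phi(|z|)) = 0.737316.
Step 6: alpha = 0.05. fail to reject H0.

R = 5, z = -0.3354, p = 0.737316, fail to reject H0.


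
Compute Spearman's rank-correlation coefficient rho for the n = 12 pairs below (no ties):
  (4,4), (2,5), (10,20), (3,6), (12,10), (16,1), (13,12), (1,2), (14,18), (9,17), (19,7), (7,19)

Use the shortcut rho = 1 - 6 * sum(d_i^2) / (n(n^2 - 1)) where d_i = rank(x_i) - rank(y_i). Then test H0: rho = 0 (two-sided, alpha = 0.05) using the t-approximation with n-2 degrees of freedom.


Step 1: Rank x and y separately (midranks; no ties here).
rank(x): 4->4, 2->2, 10->7, 3->3, 12->8, 16->11, 13->9, 1->1, 14->10, 9->6, 19->12, 7->5
rank(y): 4->3, 5->4, 20->12, 6->5, 10->7, 1->1, 12->8, 2->2, 18->10, 17->9, 7->6, 19->11
Step 2: d_i = R_x(i) - R_y(i); compute d_i^2.
  (4-3)^2=1, (2-4)^2=4, (7-12)^2=25, (3-5)^2=4, (8-7)^2=1, (11-1)^2=100, (9-8)^2=1, (1-2)^2=1, (10-10)^2=0, (6-9)^2=9, (12-6)^2=36, (5-11)^2=36
sum(d^2) = 218.
Step 3: rho = 1 - 6*218 / (12*(12^2 - 1)) = 1 - 1308/1716 = 0.237762.
Step 4: Under H0, t = rho * sqrt((n-2)/(1-rho^2)) = 0.7741 ~ t(10).
Step 5: Two-sided p-value from the t-distribution with 10 df = 0.456801.
Step 6: alpha = 0.05. fail to reject H0.

rho = 0.2378, p = 0.456801, fail to reject H0 at alpha = 0.05.


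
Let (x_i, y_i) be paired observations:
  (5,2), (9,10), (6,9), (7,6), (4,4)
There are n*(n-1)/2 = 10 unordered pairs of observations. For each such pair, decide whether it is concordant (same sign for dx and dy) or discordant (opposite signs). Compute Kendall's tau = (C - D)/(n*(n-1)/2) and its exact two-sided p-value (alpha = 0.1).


Step 1: Enumerate the 10 unordered pairs (i,j) with i<j and classify each by sign(x_j-x_i) * sign(y_j-y_i).
  (1,2):dx=+4,dy=+8->C; (1,3):dx=+1,dy=+7->C; (1,4):dx=+2,dy=+4->C; (1,5):dx=-1,dy=+2->D
  (2,3):dx=-3,dy=-1->C; (2,4):dx=-2,dy=-4->C; (2,5):dx=-5,dy=-6->C; (3,4):dx=+1,dy=-3->D
  (3,5):dx=-2,dy=-5->C; (4,5):dx=-3,dy=-2->C
Step 2: C = 8, D = 2, total pairs = 10.
Step 3: tau = (C - D)/(n(n-1)/2) = (8 - 2)/10 = 0.600000.
Step 4: Exact two-sided p-value (enumerate n! = 120 permutations of y under H0): p = 0.233333.
Step 5: alpha = 0.1. fail to reject H0.

tau_b = 0.6000 (C=8, D=2), p = 0.233333, fail to reject H0.


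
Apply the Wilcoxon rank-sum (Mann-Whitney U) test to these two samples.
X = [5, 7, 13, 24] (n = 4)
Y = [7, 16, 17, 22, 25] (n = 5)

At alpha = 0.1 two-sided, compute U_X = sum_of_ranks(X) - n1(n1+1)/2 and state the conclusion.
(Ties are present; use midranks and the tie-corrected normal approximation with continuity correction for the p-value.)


Step 1: Combine and sort all 9 observations; assign midranks.
sorted (value, group): (5,X), (7,X), (7,Y), (13,X), (16,Y), (17,Y), (22,Y), (24,X), (25,Y)
ranks: 5->1, 7->2.5, 7->2.5, 13->4, 16->5, 17->6, 22->7, 24->8, 25->9
Step 2: Rank sum for X: R1 = 1 + 2.5 + 4 + 8 = 15.5.
Step 3: U_X = R1 - n1(n1+1)/2 = 15.5 - 4*5/2 = 15.5 - 10 = 5.5.
       U_Y = n1*n2 - U_X = 20 - 5.5 = 14.5.
Step 4: Ties are present, so use the tie-corrected normal approximation (with continuity correction) for the p-value.
Step 5: p-value = 0.325163; compare to alpha = 0.1. fail to reject H0.

U_X = 5.5, p = 0.325163, fail to reject H0 at alpha = 0.1.


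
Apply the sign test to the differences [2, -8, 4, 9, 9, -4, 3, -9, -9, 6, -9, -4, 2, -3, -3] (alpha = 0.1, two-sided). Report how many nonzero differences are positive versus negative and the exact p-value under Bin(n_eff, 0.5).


Step 1: Discard zero differences. Original n = 15; n_eff = number of nonzero differences = 15.
Nonzero differences (with sign): +2, -8, +4, +9, +9, -4, +3, -9, -9, +6, -9, -4, +2, -3, -3
Step 2: Count signs: positive = 7, negative = 8.
Step 3: Under H0: P(positive) = 0.5, so the number of positives S ~ Bin(15, 0.5).
Step 4: Two-sided exact p-value = sum of Bin(15,0.5) probabilities at or below the observed probability = 1.000000.
Step 5: alpha = 0.1. fail to reject H0.

n_eff = 15, pos = 7, neg = 8, p = 1.000000, fail to reject H0.


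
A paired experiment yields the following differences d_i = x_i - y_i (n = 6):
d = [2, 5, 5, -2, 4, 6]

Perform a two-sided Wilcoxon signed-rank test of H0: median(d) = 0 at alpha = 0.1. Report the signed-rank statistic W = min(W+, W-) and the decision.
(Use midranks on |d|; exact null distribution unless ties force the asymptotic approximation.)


Step 1: Drop any zero differences (none here) and take |d_i|.
|d| = [2, 5, 5, 2, 4, 6]
Step 2: Midrank |d_i| (ties get averaged ranks).
ranks: |2|->1.5, |5|->4.5, |5|->4.5, |2|->1.5, |4|->3, |6|->6
Step 3: Attach original signs; sum ranks with positive sign and with negative sign.
W+ = 1.5 + 4.5 + 4.5 + 3 + 6 = 19.5
W- = 1.5 = 1.5
(Check: W+ + W- = 21 should equal n(n+1)/2 = 21.)
Step 4: Test statistic W = min(W+, W-) = 1.5.
Step 5: Ties in |d|, so use the tie-corrected normal approximation.
        E[W] = n(n+1)/4 = 6*7/4 = 10.5.
        Tie groups: |d|=2 (t=2), |d|=5 (t=2); sum(t^3 - t) = 12.
        Var[W] = n(n+1)(2n+1)/24 - sum(t^3-t)/48 = 546/24 - 12/48 = 22.5.
        z = (W - E[W]) / sqrt(Var[W]) = (1.5 - 10.5) / 4.7434 = -1.8974.
        Two-sided p = 2*Phi(z) = 0.057780.
Step 6: alpha = 0.1. reject H0.

W+ = 19.5, W- = 1.5, W = min = 1.5, p = 0.057780, reject H0.


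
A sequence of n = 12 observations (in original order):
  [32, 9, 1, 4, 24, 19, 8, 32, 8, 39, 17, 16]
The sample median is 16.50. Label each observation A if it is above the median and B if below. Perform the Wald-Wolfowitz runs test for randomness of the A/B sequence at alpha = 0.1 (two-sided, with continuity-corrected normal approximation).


Step 1: Compute median = 16.50; label A = above, B = below.
Labels in order: ABBBAABABAAB  (n_A = 6, n_B = 6)
Step 2: Count runs R = 8.
Step 3: Under H0 (random ordering), E[R] = 2*n_A*n_B/(n_A+n_B) + 1 = 2*6*6/12 + 1 = 7.0000.
        Var[R] = 2*n_A*n_B*(2*n_A*n_B - n_A - n_B) / ((n_A+n_B)^2 * (n_A+n_B-1)) = 4320/1584 = 2.7273.
        SD[R] = 1.6514.
Step 4: Continuity-corrected z = (R - 0.5 - E[R]) / SD[R] = (8 - 0.5 - 7.0000) / 1.6514 = 0.3028.
Step 5: Two-sided p-value via normal approximation = 2*(1 - Phi(|z|)) = 0.762069.
Step 6: alpha = 0.1. fail to reject H0.

R = 8, z = 0.3028, p = 0.762069, fail to reject H0.


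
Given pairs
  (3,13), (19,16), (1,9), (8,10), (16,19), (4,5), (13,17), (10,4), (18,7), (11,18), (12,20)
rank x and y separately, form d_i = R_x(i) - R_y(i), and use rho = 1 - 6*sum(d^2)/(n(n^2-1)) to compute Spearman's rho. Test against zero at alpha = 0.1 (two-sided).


Step 1: Rank x and y separately (midranks; no ties here).
rank(x): 3->2, 19->11, 1->1, 8->4, 16->9, 4->3, 13->8, 10->5, 18->10, 11->6, 12->7
rank(y): 13->6, 16->7, 9->4, 10->5, 19->10, 5->2, 17->8, 4->1, 7->3, 18->9, 20->11
Step 2: d_i = R_x(i) - R_y(i); compute d_i^2.
  (2-6)^2=16, (11-7)^2=16, (1-4)^2=9, (4-5)^2=1, (9-10)^2=1, (3-2)^2=1, (8-8)^2=0, (5-1)^2=16, (10-3)^2=49, (6-9)^2=9, (7-11)^2=16
sum(d^2) = 134.
Step 3: rho = 1 - 6*134 / (11*(11^2 - 1)) = 1 - 804/1320 = 0.390909.
Step 4: Under H0, t = rho * sqrt((n-2)/(1-rho^2)) = 1.2741 ~ t(9).
Step 5: Two-sided p-value from the t-distribution with 9 df = 0.234540.
Step 6: alpha = 0.1. fail to reject H0.

rho = 0.3909, p = 0.234540, fail to reject H0 at alpha = 0.1.


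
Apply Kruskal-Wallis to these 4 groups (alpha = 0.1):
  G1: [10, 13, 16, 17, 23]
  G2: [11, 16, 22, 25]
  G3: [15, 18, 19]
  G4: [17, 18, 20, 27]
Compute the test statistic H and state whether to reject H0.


Step 1: Combine all N = 16 observations and assign midranks.
sorted (value, group, rank): (10,G1,1), (11,G2,2), (13,G1,3), (15,G3,4), (16,G1,5.5), (16,G2,5.5), (17,G1,7.5), (17,G4,7.5), (18,G3,9.5), (18,G4,9.5), (19,G3,11), (20,G4,12), (22,G2,13), (23,G1,14), (25,G2,15), (27,G4,16)
Step 2: Sum ranks within each group.
R_1 = 31 (n_1 = 5)
R_2 = 35.5 (n_2 = 4)
R_3 = 24.5 (n_3 = 3)
R_4 = 45 (n_4 = 4)
Step 3: H = 12/(N(N+1)) * sum(R_i^2/n_i) - 3(N+1)
     = 12/(16*17) * (31^2/5 + 35.5^2/4 + 24.5^2/3 + 45^2/4) - 3*17
     = 0.044118 * 1213.6 - 51
     = 2.540993.
Step 4: Ties present; correction factor C = 1 - 18/(16^3 - 16) = 0.995588. Corrected H = 2.540993 / 0.995588 = 2.552253.
Step 5: Under H0, H ~ chi^2(3); p-value = 0.465922.
Step 6: alpha = 0.1. fail to reject H0.

H = 2.5523, df = 3, p = 0.465922, fail to reject H0.


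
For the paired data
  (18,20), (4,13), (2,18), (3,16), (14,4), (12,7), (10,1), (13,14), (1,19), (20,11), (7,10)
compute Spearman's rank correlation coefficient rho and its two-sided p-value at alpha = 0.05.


Step 1: Rank x and y separately (midranks; no ties here).
rank(x): 18->10, 4->4, 2->2, 3->3, 14->9, 12->7, 10->6, 13->8, 1->1, 20->11, 7->5
rank(y): 20->11, 13->6, 18->9, 16->8, 4->2, 7->3, 1->1, 14->7, 19->10, 11->5, 10->4
Step 2: d_i = R_x(i) - R_y(i); compute d_i^2.
  (10-11)^2=1, (4-6)^2=4, (2-9)^2=49, (3-8)^2=25, (9-2)^2=49, (7-3)^2=16, (6-1)^2=25, (8-7)^2=1, (1-10)^2=81, (11-5)^2=36, (5-4)^2=1
sum(d^2) = 288.
Step 3: rho = 1 - 6*288 / (11*(11^2 - 1)) = 1 - 1728/1320 = -0.309091.
Step 4: Under H0, t = rho * sqrt((n-2)/(1-rho^2)) = -0.9750 ~ t(9).
Step 5: Two-sided p-value from the t-distribution with 9 df = 0.355028.
Step 6: alpha = 0.05. fail to reject H0.

rho = -0.3091, p = 0.355028, fail to reject H0 at alpha = 0.05.


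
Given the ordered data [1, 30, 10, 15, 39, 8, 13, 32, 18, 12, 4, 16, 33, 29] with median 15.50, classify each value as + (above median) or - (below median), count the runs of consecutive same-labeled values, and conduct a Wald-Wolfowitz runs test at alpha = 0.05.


Step 1: Compute median = 15.50; label A = above, B = below.
Labels in order: BABBABBAABBAAA  (n_A = 7, n_B = 7)
Step 2: Count runs R = 8.
Step 3: Under H0 (random ordering), E[R] = 2*n_A*n_B/(n_A+n_B) + 1 = 2*7*7/14 + 1 = 8.0000.
        Var[R] = 2*n_A*n_B*(2*n_A*n_B - n_A - n_B) / ((n_A+n_B)^2 * (n_A+n_B-1)) = 8232/2548 = 3.2308.
        SD[R] = 1.7974.
Step 4: R = E[R], so z = 0 with no continuity correction.
Step 5: Two-sided p-value via normal approximation = 2*(1 - Phi(|z|)) = 1.000000.
Step 6: alpha = 0.05. fail to reject H0.

R = 8, z = 0.0000, p = 1.000000, fail to reject H0.


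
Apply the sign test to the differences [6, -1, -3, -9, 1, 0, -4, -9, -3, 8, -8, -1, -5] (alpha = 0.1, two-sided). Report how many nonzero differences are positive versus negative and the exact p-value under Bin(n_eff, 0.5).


Step 1: Discard zero differences. Original n = 13; n_eff = number of nonzero differences = 12.
Nonzero differences (with sign): +6, -1, -3, -9, +1, -4, -9, -3, +8, -8, -1, -5
Step 2: Count signs: positive = 3, negative = 9.
Step 3: Under H0: P(positive) = 0.5, so the number of positives S ~ Bin(12, 0.5).
Step 4: Two-sided exact p-value = sum of Bin(12,0.5) probabilities at or below the observed probability = 0.145996.
Step 5: alpha = 0.1. fail to reject H0.

n_eff = 12, pos = 3, neg = 9, p = 0.145996, fail to reject H0.


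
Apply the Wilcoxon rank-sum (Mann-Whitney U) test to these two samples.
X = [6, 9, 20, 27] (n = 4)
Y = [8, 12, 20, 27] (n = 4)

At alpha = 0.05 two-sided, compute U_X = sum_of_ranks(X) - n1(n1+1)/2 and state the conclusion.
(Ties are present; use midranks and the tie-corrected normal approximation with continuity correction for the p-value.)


Step 1: Combine and sort all 8 observations; assign midranks.
sorted (value, group): (6,X), (8,Y), (9,X), (12,Y), (20,X), (20,Y), (27,X), (27,Y)
ranks: 6->1, 8->2, 9->3, 12->4, 20->5.5, 20->5.5, 27->7.5, 27->7.5
Step 2: Rank sum for X: R1 = 1 + 3 + 5.5 + 7.5 = 17.
Step 3: U_X = R1 - n1(n1+1)/2 = 17 - 4*5/2 = 17 - 10 = 7.
       U_Y = n1*n2 - U_X = 16 - 7 = 9.
Step 4: Ties are present, so use the tie-corrected normal approximation (with continuity correction) for the p-value.
Step 5: p-value = 0.883853; compare to alpha = 0.05. fail to reject H0.

U_X = 7, p = 0.883853, fail to reject H0 at alpha = 0.05.


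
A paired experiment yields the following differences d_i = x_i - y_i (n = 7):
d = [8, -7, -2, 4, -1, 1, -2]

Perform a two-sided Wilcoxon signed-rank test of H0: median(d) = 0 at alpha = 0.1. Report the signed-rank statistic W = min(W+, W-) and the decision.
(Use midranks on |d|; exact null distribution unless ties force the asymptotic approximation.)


Step 1: Drop any zero differences (none here) and take |d_i|.
|d| = [8, 7, 2, 4, 1, 1, 2]
Step 2: Midrank |d_i| (ties get averaged ranks).
ranks: |8|->7, |7|->6, |2|->3.5, |4|->5, |1|->1.5, |1|->1.5, |2|->3.5
Step 3: Attach original signs; sum ranks with positive sign and with negative sign.
W+ = 7 + 5 + 1.5 = 13.5
W- = 6 + 3.5 + 1.5 + 3.5 = 14.5
(Check: W+ + W- = 28 should equal n(n+1)/2 = 28.)
Step 4: Test statistic W = min(W+, W-) = 13.5.
Step 5: Ties in |d|, so use the tie-corrected normal approximation.
        E[W] = n(n+1)/4 = 7*8/4 = 14.
        Tie groups: |d|=1 (t=2), |d|=2 (t=2); sum(t^3 - t) = 12.
        Var[W] = n(n+1)(2n+1)/24 - sum(t^3-t)/48 = 840/24 - 12/48 = 34.75.
        z = (W - E[W]) / sqrt(Var[W]) = (13.5 - 14) / 5.8949 = -0.0848.
        Two-sided p = 2*Phi(z) = 0.932405.
Step 6: alpha = 0.1. fail to reject H0.

W+ = 13.5, W- = 14.5, W = min = 13.5, p = 0.932405, fail to reject H0.


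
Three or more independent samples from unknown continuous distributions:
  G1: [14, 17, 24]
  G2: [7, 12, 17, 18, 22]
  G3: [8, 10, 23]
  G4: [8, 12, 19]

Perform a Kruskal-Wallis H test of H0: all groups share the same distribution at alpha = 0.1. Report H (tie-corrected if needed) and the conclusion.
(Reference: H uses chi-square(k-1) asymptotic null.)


Step 1: Combine all N = 14 observations and assign midranks.
sorted (value, group, rank): (7,G2,1), (8,G3,2.5), (8,G4,2.5), (10,G3,4), (12,G2,5.5), (12,G4,5.5), (14,G1,7), (17,G1,8.5), (17,G2,8.5), (18,G2,10), (19,G4,11), (22,G2,12), (23,G3,13), (24,G1,14)
Step 2: Sum ranks within each group.
R_1 = 29.5 (n_1 = 3)
R_2 = 37 (n_2 = 5)
R_3 = 19.5 (n_3 = 3)
R_4 = 19 (n_4 = 3)
Step 3: H = 12/(N(N+1)) * sum(R_i^2/n_i) - 3(N+1)
     = 12/(14*15) * (29.5^2/3 + 37^2/5 + 19.5^2/3 + 19^2/3) - 3*15
     = 0.057143 * 810.967 - 45
     = 1.340952.
Step 4: Ties present; correction factor C = 1 - 18/(14^3 - 14) = 0.993407. Corrected H = 1.340952 / 0.993407 = 1.349853.
Step 5: Under H0, H ~ chi^2(3); p-value = 0.717331.
Step 6: alpha = 0.1. fail to reject H0.

H = 1.3499, df = 3, p = 0.717331, fail to reject H0.


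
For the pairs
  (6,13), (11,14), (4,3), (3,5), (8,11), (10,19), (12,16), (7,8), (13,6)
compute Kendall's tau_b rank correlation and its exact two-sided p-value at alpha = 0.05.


Step 1: Enumerate the 36 unordered pairs (i,j) with i<j and classify each by sign(x_j-x_i) * sign(y_j-y_i).
  (1,2):dx=+5,dy=+1->C; (1,3):dx=-2,dy=-10->C; (1,4):dx=-3,dy=-8->C; (1,5):dx=+2,dy=-2->D
  (1,6):dx=+4,dy=+6->C; (1,7):dx=+6,dy=+3->C; (1,8):dx=+1,dy=-5->D; (1,9):dx=+7,dy=-7->D
  (2,3):dx=-7,dy=-11->C; (2,4):dx=-8,dy=-9->C; (2,5):dx=-3,dy=-3->C; (2,6):dx=-1,dy=+5->D
  (2,7):dx=+1,dy=+2->C; (2,8):dx=-4,dy=-6->C; (2,9):dx=+2,dy=-8->D; (3,4):dx=-1,dy=+2->D
  (3,5):dx=+4,dy=+8->C; (3,6):dx=+6,dy=+16->C; (3,7):dx=+8,dy=+13->C; (3,8):dx=+3,dy=+5->C
  (3,9):dx=+9,dy=+3->C; (4,5):dx=+5,dy=+6->C; (4,6):dx=+7,dy=+14->C; (4,7):dx=+9,dy=+11->C
  (4,8):dx=+4,dy=+3->C; (4,9):dx=+10,dy=+1->C; (5,6):dx=+2,dy=+8->C; (5,7):dx=+4,dy=+5->C
  (5,8):dx=-1,dy=-3->C; (5,9):dx=+5,dy=-5->D; (6,7):dx=+2,dy=-3->D; (6,8):dx=-3,dy=-11->C
  (6,9):dx=+3,dy=-13->D; (7,8):dx=-5,dy=-8->C; (7,9):dx=+1,dy=-10->D; (8,9):dx=+6,dy=-2->D
Step 2: C = 25, D = 11, total pairs = 36.
Step 3: tau = (C - D)/(n(n-1)/2) = (25 - 11)/36 = 0.388889.
Step 4: Exact two-sided p-value (enumerate n! = 362880 permutations of y under H0): p = 0.180181.
Step 5: alpha = 0.05. fail to reject H0.

tau_b = 0.3889 (C=25, D=11), p = 0.180181, fail to reject H0.


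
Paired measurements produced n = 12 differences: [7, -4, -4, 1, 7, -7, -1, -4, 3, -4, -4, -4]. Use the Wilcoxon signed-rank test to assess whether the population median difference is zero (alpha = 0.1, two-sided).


Step 1: Drop any zero differences (none here) and take |d_i|.
|d| = [7, 4, 4, 1, 7, 7, 1, 4, 3, 4, 4, 4]
Step 2: Midrank |d_i| (ties get averaged ranks).
ranks: |7|->11, |4|->6.5, |4|->6.5, |1|->1.5, |7|->11, |7|->11, |1|->1.5, |4|->6.5, |3|->3, |4|->6.5, |4|->6.5, |4|->6.5
Step 3: Attach original signs; sum ranks with positive sign and with negative sign.
W+ = 11 + 1.5 + 11 + 3 = 26.5
W- = 6.5 + 6.5 + 11 + 1.5 + 6.5 + 6.5 + 6.5 + 6.5 = 51.5
(Check: W+ + W- = 78 should equal n(n+1)/2 = 78.)
Step 4: Test statistic W = min(W+, W-) = 26.5.
Step 5: Ties in |d|, so use the tie-corrected normal approximation.
        E[W] = n(n+1)/4 = 12*13/4 = 39.
        Tie groups: |d|=1 (t=2), |d|=4 (t=6), |d|=7 (t=3); sum(t^3 - t) = 240.
        Var[W] = n(n+1)(2n+1)/24 - sum(t^3-t)/48 = 3900/24 - 240/48 = 157.5.
        z = (W - E[W]) / sqrt(Var[W]) = (26.5 - 39) / 12.5499 = -0.9960.
        Two-sided p = 2*Phi(z) = 0.319239.
Step 6: alpha = 0.1. fail to reject H0.

W+ = 26.5, W- = 51.5, W = min = 26.5, p = 0.319239, fail to reject H0.


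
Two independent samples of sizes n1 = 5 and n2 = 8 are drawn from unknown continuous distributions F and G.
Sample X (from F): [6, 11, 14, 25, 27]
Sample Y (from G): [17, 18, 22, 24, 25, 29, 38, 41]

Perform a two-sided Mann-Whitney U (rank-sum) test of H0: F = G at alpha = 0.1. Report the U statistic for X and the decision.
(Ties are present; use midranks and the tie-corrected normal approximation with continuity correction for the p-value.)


Step 1: Combine and sort all 13 observations; assign midranks.
sorted (value, group): (6,X), (11,X), (14,X), (17,Y), (18,Y), (22,Y), (24,Y), (25,X), (25,Y), (27,X), (29,Y), (38,Y), (41,Y)
ranks: 6->1, 11->2, 14->3, 17->4, 18->5, 22->6, 24->7, 25->8.5, 25->8.5, 27->10, 29->11, 38->12, 41->13
Step 2: Rank sum for X: R1 = 1 + 2 + 3 + 8.5 + 10 = 24.5.
Step 3: U_X = R1 - n1(n1+1)/2 = 24.5 - 5*6/2 = 24.5 - 15 = 9.5.
       U_Y = n1*n2 - U_X = 40 - 9.5 = 30.5.
Step 4: Ties are present, so use the tie-corrected normal approximation (with continuity correction) for the p-value.
Step 5: p-value = 0.142685; compare to alpha = 0.1. fail to reject H0.

U_X = 9.5, p = 0.142685, fail to reject H0 at alpha = 0.1.


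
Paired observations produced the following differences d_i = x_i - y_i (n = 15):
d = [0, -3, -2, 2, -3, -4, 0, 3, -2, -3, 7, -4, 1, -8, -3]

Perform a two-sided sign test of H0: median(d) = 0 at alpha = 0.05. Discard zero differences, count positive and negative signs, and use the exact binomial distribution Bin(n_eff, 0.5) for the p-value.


Step 1: Discard zero differences. Original n = 15; n_eff = number of nonzero differences = 13.
Nonzero differences (with sign): -3, -2, +2, -3, -4, +3, -2, -3, +7, -4, +1, -8, -3
Step 2: Count signs: positive = 4, negative = 9.
Step 3: Under H0: P(positive) = 0.5, so the number of positives S ~ Bin(13, 0.5).
Step 4: Two-sided exact p-value = sum of Bin(13,0.5) probabilities at or below the observed probability = 0.266846.
Step 5: alpha = 0.05. fail to reject H0.

n_eff = 13, pos = 4, neg = 9, p = 0.266846, fail to reject H0.


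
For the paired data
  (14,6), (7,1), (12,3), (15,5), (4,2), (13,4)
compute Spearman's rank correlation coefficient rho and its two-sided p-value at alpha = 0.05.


Step 1: Rank x and y separately (midranks; no ties here).
rank(x): 14->5, 7->2, 12->3, 15->6, 4->1, 13->4
rank(y): 6->6, 1->1, 3->3, 5->5, 2->2, 4->4
Step 2: d_i = R_x(i) - R_y(i); compute d_i^2.
  (5-6)^2=1, (2-1)^2=1, (3-3)^2=0, (6-5)^2=1, (1-2)^2=1, (4-4)^2=0
sum(d^2) = 4.
Step 3: rho = 1 - 6*4 / (6*(6^2 - 1)) = 1 - 24/210 = 0.885714.
Step 4: Under H0, t = rho * sqrt((n-2)/(1-rho^2)) = 3.8158 ~ t(4).
Step 5: Two-sided p-value from the t-distribution with 4 df = 0.018845.
Step 6: alpha = 0.05. reject H0.

rho = 0.8857, p = 0.018845, reject H0 at alpha = 0.05.


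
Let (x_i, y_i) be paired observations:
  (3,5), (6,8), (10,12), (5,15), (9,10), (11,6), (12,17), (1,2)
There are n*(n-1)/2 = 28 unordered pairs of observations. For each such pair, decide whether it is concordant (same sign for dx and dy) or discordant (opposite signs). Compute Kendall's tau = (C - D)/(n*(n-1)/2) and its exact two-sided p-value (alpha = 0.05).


Step 1: Enumerate the 28 unordered pairs (i,j) with i<j and classify each by sign(x_j-x_i) * sign(y_j-y_i).
  (1,2):dx=+3,dy=+3->C; (1,3):dx=+7,dy=+7->C; (1,4):dx=+2,dy=+10->C; (1,5):dx=+6,dy=+5->C
  (1,6):dx=+8,dy=+1->C; (1,7):dx=+9,dy=+12->C; (1,8):dx=-2,dy=-3->C; (2,3):dx=+4,dy=+4->C
  (2,4):dx=-1,dy=+7->D; (2,5):dx=+3,dy=+2->C; (2,6):dx=+5,dy=-2->D; (2,7):dx=+6,dy=+9->C
  (2,8):dx=-5,dy=-6->C; (3,4):dx=-5,dy=+3->D; (3,5):dx=-1,dy=-2->C; (3,6):dx=+1,dy=-6->D
  (3,7):dx=+2,dy=+5->C; (3,8):dx=-9,dy=-10->C; (4,5):dx=+4,dy=-5->D; (4,6):dx=+6,dy=-9->D
  (4,7):dx=+7,dy=+2->C; (4,8):dx=-4,dy=-13->C; (5,6):dx=+2,dy=-4->D; (5,7):dx=+3,dy=+7->C
  (5,8):dx=-8,dy=-8->C; (6,7):dx=+1,dy=+11->C; (6,8):dx=-10,dy=-4->C; (7,8):dx=-11,dy=-15->C
Step 2: C = 21, D = 7, total pairs = 28.
Step 3: tau = (C - D)/(n(n-1)/2) = (21 - 7)/28 = 0.500000.
Step 4: Exact two-sided p-value (enumerate n! = 40320 permutations of y under H0): p = 0.108681.
Step 5: alpha = 0.05. fail to reject H0.

tau_b = 0.5000 (C=21, D=7), p = 0.108681, fail to reject H0.


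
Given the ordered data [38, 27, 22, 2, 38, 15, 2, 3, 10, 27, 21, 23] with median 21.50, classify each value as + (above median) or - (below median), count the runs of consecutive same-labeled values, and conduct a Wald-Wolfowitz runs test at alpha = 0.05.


Step 1: Compute median = 21.50; label A = above, B = below.
Labels in order: AAABABBBBABA  (n_A = 6, n_B = 6)
Step 2: Count runs R = 7.
Step 3: Under H0 (random ordering), E[R] = 2*n_A*n_B/(n_A+n_B) + 1 = 2*6*6/12 + 1 = 7.0000.
        Var[R] = 2*n_A*n_B*(2*n_A*n_B - n_A - n_B) / ((n_A+n_B)^2 * (n_A+n_B-1)) = 4320/1584 = 2.7273.
        SD[R] = 1.6514.
Step 4: R = E[R], so z = 0 with no continuity correction.
Step 5: Two-sided p-value via normal approximation = 2*(1 - Phi(|z|)) = 1.000000.
Step 6: alpha = 0.05. fail to reject H0.

R = 7, z = 0.0000, p = 1.000000, fail to reject H0.


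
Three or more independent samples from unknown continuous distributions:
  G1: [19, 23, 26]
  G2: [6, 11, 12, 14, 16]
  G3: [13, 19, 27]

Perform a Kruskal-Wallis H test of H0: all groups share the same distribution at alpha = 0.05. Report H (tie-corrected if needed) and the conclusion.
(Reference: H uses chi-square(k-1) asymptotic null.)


Step 1: Combine all N = 11 observations and assign midranks.
sorted (value, group, rank): (6,G2,1), (11,G2,2), (12,G2,3), (13,G3,4), (14,G2,5), (16,G2,6), (19,G1,7.5), (19,G3,7.5), (23,G1,9), (26,G1,10), (27,G3,11)
Step 2: Sum ranks within each group.
R_1 = 26.5 (n_1 = 3)
R_2 = 17 (n_2 = 5)
R_3 = 22.5 (n_3 = 3)
Step 3: H = 12/(N(N+1)) * sum(R_i^2/n_i) - 3(N+1)
     = 12/(11*12) * (26.5^2/3 + 17^2/5 + 22.5^2/3) - 3*12
     = 0.090909 * 460.633 - 36
     = 5.875758.
Step 4: Ties present; correction factor C = 1 - 6/(11^3 - 11) = 0.995455. Corrected H = 5.875758 / 0.995455 = 5.902588.
Step 5: Under H0, H ~ chi^2(2); p-value = 0.052272.
Step 6: alpha = 0.05. fail to reject H0.

H = 5.9026, df = 2, p = 0.052272, fail to reject H0.


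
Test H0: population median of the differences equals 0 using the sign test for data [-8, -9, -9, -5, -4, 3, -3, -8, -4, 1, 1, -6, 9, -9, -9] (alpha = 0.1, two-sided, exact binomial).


Step 1: Discard zero differences. Original n = 15; n_eff = number of nonzero differences = 15.
Nonzero differences (with sign): -8, -9, -9, -5, -4, +3, -3, -8, -4, +1, +1, -6, +9, -9, -9
Step 2: Count signs: positive = 4, negative = 11.
Step 3: Under H0: P(positive) = 0.5, so the number of positives S ~ Bin(15, 0.5).
Step 4: Two-sided exact p-value = sum of Bin(15,0.5) probabilities at or below the observed probability = 0.118469.
Step 5: alpha = 0.1. fail to reject H0.

n_eff = 15, pos = 4, neg = 11, p = 0.118469, fail to reject H0.


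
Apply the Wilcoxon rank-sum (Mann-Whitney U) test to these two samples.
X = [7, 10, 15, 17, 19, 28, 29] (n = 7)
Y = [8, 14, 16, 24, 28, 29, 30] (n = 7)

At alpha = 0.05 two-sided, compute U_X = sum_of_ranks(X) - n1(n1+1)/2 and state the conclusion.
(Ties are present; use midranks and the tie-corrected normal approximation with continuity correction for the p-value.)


Step 1: Combine and sort all 14 observations; assign midranks.
sorted (value, group): (7,X), (8,Y), (10,X), (14,Y), (15,X), (16,Y), (17,X), (19,X), (24,Y), (28,X), (28,Y), (29,X), (29,Y), (30,Y)
ranks: 7->1, 8->2, 10->3, 14->4, 15->5, 16->6, 17->7, 19->8, 24->9, 28->10.5, 28->10.5, 29->12.5, 29->12.5, 30->14
Step 2: Rank sum for X: R1 = 1 + 3 + 5 + 7 + 8 + 10.5 + 12.5 = 47.
Step 3: U_X = R1 - n1(n1+1)/2 = 47 - 7*8/2 = 47 - 28 = 19.
       U_Y = n1*n2 - U_X = 49 - 19 = 30.
Step 4: Ties are present, so use the tie-corrected normal approximation (with continuity correction) for the p-value.
Step 5: p-value = 0.521987; compare to alpha = 0.05. fail to reject H0.

U_X = 19, p = 0.521987, fail to reject H0 at alpha = 0.05.
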